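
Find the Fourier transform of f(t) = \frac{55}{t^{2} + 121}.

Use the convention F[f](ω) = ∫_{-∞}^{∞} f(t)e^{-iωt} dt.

F(ω) = 5 \pi e^{- 11 \left|{\omega}\right|}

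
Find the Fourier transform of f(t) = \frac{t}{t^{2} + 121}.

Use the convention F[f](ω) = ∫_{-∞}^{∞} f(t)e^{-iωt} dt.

F(ω) = - i \pi e^{- 11 \left|{\omega}\right|} \operatorname{sign}{\left(\omega \right)}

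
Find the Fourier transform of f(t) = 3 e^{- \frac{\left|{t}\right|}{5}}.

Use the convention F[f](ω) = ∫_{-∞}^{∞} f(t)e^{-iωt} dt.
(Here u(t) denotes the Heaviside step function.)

F(ω) = \frac{30}{25 \omega^{2} + 1}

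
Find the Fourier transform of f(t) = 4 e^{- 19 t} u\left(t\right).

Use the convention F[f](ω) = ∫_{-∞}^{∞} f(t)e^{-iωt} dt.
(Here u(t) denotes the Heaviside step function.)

F(ω) = \frac{4}{i \omega + 19}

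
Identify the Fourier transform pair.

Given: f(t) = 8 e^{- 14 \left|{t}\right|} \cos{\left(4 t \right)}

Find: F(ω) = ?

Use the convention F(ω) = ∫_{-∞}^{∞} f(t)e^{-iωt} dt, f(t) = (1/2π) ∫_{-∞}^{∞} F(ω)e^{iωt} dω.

F(ω) = \frac{224 \left(\omega^{2} + 212\right)}{\omega^{4} + 360 \omega^{2} + 44944}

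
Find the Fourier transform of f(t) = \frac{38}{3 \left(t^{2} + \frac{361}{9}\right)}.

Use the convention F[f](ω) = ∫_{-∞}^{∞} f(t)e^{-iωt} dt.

F(ω) = 2 \pi e^{- \frac{19 \left|{\omega}\right|}{3}}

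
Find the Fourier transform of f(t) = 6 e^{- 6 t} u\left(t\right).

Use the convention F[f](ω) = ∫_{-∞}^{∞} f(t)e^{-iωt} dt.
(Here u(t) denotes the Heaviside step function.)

F(ω) = \frac{6}{i \omega + 6}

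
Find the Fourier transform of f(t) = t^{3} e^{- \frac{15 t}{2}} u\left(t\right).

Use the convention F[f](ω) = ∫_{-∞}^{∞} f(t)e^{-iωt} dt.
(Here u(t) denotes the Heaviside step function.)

F(ω) = \frac{96}{\left(2 i \omega + 15\right)^{4}}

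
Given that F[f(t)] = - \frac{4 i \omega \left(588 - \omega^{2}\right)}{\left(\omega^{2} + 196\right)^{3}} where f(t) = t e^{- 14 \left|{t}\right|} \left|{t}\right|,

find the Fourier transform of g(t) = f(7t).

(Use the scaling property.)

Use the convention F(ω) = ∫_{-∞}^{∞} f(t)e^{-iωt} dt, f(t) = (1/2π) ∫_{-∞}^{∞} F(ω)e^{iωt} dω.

F[g](ω) = \frac{196 i \omega \left(\omega^{2} - 28812\right)}{\left(\omega^{2} + 9604\right)^{3}}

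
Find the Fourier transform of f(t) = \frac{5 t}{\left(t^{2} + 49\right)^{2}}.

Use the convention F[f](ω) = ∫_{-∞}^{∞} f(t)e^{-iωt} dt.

F(ω) = - \frac{5 i \pi \omega e^{- 7 \left|{\omega}\right|}}{14}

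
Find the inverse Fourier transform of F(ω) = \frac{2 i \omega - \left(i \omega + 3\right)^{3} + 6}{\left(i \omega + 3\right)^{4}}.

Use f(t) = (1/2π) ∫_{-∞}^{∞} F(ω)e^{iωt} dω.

f(t) = \left(t^{2} - 1\right) e^{- 3 t} u\left(t\right)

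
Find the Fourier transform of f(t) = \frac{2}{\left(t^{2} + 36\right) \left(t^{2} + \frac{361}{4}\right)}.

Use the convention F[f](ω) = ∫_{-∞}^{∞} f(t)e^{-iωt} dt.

F(ω) = \frac{4 \pi e^{- 6 \left|{\omega}\right|}}{651} - \frac{16 \pi e^{- \frac{19 \left|{\omega}\right|}{2}}}{4123}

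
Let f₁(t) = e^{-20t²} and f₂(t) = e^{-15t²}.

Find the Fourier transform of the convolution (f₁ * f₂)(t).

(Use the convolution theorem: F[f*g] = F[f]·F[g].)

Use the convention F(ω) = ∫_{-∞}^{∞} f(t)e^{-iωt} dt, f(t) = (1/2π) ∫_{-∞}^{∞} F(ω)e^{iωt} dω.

F[f₁*f₂](ω) = \frac{\sqrt{3} \pi e^{- \frac{7 \omega^{2}}{240}}}{30}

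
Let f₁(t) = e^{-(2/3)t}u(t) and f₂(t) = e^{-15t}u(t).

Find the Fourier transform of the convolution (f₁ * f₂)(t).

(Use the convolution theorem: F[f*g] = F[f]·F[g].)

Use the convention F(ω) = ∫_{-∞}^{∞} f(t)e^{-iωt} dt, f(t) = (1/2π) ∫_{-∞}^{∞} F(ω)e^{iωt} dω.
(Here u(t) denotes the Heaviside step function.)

F[f₁*f₂](ω) = \frac{3}{\left(i \omega + 15\right) \left(3 i \omega + 2\right)}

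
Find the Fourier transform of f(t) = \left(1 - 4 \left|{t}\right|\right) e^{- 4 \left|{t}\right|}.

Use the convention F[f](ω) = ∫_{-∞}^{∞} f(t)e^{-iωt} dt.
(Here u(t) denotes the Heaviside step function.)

F(ω) = \frac{16 \omega^{2}}{\left(\omega^{2} + 16\right)^{2}}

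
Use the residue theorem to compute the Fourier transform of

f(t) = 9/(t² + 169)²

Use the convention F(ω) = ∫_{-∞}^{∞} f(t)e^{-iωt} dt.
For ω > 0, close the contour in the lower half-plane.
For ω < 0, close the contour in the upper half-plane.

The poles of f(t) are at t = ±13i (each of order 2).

Let g(z) = f(z)e^{-iωz}; for large |z| the factor e^{-iωz} decays in the lower half-plane when ω > 0 and in the upper half-plane when ω < 0.

Case ω > 0 (lower half-plane, clockwise contour ⇒ F(ω) = -2πi·ΣRes):
  Res_{z = - 13 i} g(z) = \frac{9 i \left(13 \omega + 1\right) e^{- 13 \omega}}{8788} (pole of order 2)
  F(ω) = -2πi·ΣRes = \frac{9 \pi \left(13 \omega + 1\right) e^{- 13 \omega}}{4394}

Case ω < 0 (upper half-plane, counterclockwise contour ⇒ F(ω) = +2πi·ΣRes):
  Res_{z = 13 i} g(z) = \frac{9 i \left(13 \omega - 1\right) e^{13 \omega}}{8788} (pole of order 2)
  F(ω) = 2πi·ΣRes = \frac{9 \pi \left(1 - 13 \omega\right) e^{13 \omega}}{4394}

Both cases combine into a single formula in |ω|:

F(ω) = \frac{9 \pi \left(13 \left|{\omega}\right| + 1\right) e^{- 13 \left|{\omega}\right|}}{4394}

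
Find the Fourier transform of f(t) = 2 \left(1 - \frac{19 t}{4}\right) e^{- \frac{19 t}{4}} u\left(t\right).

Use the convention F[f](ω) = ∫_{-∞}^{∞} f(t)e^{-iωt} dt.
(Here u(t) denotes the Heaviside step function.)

F(ω) = \frac{32 i \omega}{- 16 \omega^{2} + 152 i \omega + 361}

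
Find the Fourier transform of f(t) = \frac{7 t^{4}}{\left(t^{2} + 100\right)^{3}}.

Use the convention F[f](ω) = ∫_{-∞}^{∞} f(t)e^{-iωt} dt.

F(ω) = \frac{7 \pi \left(100 \omega^{2} - 50 \left|{\omega}\right| + 3\right) e^{- 10 \left|{\omega}\right|}}{80}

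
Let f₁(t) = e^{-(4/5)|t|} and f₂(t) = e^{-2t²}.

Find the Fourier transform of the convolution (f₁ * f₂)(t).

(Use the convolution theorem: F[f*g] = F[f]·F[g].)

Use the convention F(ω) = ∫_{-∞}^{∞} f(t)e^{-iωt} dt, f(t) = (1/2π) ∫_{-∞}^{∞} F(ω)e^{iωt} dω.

F[f₁*f₂](ω) = \frac{20 \sqrt{2} \sqrt{\pi} e^{- \frac{\omega^{2}}{8}}}{25 \omega^{2} + 16}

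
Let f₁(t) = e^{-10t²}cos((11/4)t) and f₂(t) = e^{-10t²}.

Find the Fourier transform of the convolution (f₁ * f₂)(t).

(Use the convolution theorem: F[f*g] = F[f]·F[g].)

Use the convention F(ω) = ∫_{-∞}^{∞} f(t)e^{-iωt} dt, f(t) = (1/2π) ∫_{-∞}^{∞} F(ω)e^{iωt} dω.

F[f₁*f₂](ω) = \frac{\pi \left(e^{\frac{11 \omega}{40}} + 1\right) e^{- \frac{\omega^{2}}{20} - \frac{11 \omega}{80} - \frac{121}{640}}}{20}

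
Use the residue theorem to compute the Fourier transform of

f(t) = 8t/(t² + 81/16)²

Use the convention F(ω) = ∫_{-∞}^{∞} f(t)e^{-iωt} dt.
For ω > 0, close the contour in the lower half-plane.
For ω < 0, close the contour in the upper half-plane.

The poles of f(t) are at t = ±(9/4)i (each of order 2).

Let g(z) = f(z)e^{-iωz}; for large |z| the factor e^{-iωz} decays in the lower half-plane when ω > 0 and in the upper half-plane when ω < 0.

Case ω > 0 (lower half-plane, clockwise contour ⇒ F(ω) = -2πi·ΣRes):
  Res_{z = - \frac{9 i}{4}} g(z) = \frac{8 \omega e^{- \frac{9 \omega}{4}}}{9} (pole of order 2)
  F(ω) = -2πi·ΣRes = - \frac{16 i \pi \omega e^{- \frac{9 \omega}{4}}}{9}

Case ω < 0 (upper half-plane, counterclockwise contour ⇒ F(ω) = +2πi·ΣRes):
  Res_{z = \frac{9 i}{4}} g(z) = - \frac{8 \omega e^{\frac{9 \omega}{4}}}{9} (pole of order 2)
  F(ω) = 2πi·ΣRes = - \frac{16 i \pi \omega e^{\frac{9 \omega}{4}}}{9}

Both cases combine into a single formula in |ω|:

F(ω) = - \frac{16 i \pi \omega e^{- \frac{9 \left|{\omega}\right|}{4}}}{9}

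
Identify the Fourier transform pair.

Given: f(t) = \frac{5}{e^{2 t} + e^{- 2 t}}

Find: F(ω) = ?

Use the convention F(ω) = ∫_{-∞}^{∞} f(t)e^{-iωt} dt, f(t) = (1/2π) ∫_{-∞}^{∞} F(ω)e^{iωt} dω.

F(ω) = \frac{5 \pi}{4 \cosh{\left(\frac{\pi \omega}{4} \right)}}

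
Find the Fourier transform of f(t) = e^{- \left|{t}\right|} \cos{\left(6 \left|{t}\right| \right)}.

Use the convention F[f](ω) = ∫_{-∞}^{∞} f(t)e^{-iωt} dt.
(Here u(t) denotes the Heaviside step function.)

F(ω) = \frac{2 \left(\omega^{2} + 37\right)}{\omega^{4} - 70 \omega^{2} + 1369}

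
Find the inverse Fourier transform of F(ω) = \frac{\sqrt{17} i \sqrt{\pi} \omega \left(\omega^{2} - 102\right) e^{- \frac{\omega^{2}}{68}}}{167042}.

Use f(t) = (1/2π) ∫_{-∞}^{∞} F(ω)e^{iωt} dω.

f(t) = 4 t^{3} e^{- 17 t^{2}}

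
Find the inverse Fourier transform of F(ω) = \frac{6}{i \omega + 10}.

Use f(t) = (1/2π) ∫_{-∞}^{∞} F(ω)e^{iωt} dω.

f(t) = 6 e^{- 10 t} u\left(t\right)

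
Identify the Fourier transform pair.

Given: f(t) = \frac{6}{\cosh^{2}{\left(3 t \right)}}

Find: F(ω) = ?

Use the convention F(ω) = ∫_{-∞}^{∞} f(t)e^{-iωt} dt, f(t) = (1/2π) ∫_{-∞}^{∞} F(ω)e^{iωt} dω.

F(ω) = \frac{2 \pi \omega}{3 \sinh{\left(\frac{\pi \omega}{6} \right)}}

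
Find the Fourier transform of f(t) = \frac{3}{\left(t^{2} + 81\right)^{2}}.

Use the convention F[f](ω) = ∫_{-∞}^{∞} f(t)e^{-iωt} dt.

F(ω) = \frac{\pi \left(9 \left|{\omega}\right| + 1\right) e^{- 9 \left|{\omega}\right|}}{486}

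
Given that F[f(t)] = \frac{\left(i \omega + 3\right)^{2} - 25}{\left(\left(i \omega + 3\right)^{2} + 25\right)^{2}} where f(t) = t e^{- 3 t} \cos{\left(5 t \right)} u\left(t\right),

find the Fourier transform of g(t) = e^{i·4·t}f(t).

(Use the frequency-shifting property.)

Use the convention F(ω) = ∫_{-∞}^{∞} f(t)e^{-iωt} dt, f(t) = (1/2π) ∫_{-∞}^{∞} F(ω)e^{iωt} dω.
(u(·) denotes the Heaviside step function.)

F[g](ω) = \frac{\left(i \left(\omega - 4\right) + 3\right)^{2} - 25}{\left(\left(i \left(\omega - 4\right) + 3\right)^{2} + 25\right)^{2}}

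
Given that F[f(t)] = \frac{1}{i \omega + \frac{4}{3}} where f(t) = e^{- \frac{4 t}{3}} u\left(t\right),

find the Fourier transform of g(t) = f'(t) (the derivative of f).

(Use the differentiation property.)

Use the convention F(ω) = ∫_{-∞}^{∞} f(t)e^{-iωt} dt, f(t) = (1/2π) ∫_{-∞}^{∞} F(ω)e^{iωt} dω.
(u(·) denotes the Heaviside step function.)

F[g](ω) = \frac{3 \omega}{3 \omega - 4 i}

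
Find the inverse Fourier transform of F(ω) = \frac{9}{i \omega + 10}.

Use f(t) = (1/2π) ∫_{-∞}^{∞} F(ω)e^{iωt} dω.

f(t) = 9 e^{- 10 t} u\left(t\right)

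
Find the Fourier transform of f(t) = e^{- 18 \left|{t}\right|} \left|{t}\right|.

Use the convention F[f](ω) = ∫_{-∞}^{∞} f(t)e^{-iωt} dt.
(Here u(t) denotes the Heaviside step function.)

F(ω) = \frac{2 \left(324 - \omega^{2}\right)}{\left(\omega^{2} + 324\right)^{2}}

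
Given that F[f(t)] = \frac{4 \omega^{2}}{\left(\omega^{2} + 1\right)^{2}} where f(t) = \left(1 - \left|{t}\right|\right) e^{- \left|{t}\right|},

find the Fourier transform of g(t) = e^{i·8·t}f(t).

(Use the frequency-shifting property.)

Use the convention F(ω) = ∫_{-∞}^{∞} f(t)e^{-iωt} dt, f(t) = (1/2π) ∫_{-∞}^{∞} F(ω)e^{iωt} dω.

F[g](ω) = \frac{4 \left(\omega - 8\right)^{2}}{\left(\left(\omega - 8\right)^{2} + 1\right)^{2}}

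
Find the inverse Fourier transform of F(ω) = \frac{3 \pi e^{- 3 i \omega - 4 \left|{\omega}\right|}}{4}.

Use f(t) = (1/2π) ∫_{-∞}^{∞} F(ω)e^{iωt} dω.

f(t) = \frac{3}{\left(t - 3\right)^{2} + 16}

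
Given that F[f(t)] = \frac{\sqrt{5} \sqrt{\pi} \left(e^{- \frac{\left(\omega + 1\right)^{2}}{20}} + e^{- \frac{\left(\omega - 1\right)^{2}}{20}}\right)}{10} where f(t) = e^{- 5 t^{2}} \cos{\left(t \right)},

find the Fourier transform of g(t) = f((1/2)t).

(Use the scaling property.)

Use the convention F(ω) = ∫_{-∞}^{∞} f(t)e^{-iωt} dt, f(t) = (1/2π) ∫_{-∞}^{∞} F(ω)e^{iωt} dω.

F[g](ω) = \frac{\sqrt{5} \sqrt{\pi} \left(e^{\frac{2 \omega}{5}} + 1\right) e^{- \frac{\omega^{2}}{5} - \frac{\omega}{5} - \frac{1}{20}}}{5}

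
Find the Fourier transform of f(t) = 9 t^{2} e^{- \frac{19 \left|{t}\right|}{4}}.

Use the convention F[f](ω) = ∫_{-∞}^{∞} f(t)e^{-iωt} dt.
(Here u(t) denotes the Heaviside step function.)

F(ω) = \frac{43776 \left(361 - 48 \omega^{2}\right)}{\left(16 \omega^{2} + 361\right)^{3}}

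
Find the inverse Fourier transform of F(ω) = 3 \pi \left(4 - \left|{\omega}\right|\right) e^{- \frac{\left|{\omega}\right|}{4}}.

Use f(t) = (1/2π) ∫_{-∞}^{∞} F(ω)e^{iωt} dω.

f(t) = \frac{6 t^{2}}{\left(t^{2} + \frac{1}{16}\right)^{2}}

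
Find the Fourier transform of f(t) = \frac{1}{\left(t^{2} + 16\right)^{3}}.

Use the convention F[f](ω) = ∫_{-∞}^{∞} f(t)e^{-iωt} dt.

F(ω) = \frac{\pi \left(16 \omega^{2} + 12 \left|{\omega}\right| + 3\right) e^{- 4 \left|{\omega}\right|}}{8192}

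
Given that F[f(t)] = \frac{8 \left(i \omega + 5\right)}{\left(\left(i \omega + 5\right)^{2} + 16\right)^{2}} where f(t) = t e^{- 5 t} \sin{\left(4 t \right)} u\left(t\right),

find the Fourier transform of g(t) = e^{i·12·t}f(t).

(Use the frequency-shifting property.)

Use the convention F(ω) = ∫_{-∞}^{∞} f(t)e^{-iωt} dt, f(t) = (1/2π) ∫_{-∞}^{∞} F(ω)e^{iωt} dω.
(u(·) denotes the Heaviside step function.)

F[g](ω) = \frac{8 \left(i \left(\omega - 12\right) + 5\right)}{\left(\left(i \left(\omega - 12\right) + 5\right)^{2} + 16\right)^{2}}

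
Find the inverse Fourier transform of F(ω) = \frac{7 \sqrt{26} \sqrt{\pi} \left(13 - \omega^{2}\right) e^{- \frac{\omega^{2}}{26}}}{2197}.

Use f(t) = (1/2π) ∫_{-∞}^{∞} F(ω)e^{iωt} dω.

f(t) = 7 t^{2} e^{- \frac{13 t^{2}}{2}}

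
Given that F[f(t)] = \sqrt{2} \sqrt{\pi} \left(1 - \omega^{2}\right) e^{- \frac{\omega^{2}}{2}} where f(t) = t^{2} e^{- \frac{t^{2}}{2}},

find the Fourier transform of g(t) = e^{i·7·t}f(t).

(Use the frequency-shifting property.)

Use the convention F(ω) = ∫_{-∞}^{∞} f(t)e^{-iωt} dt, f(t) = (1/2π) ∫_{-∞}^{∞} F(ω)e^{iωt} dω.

F[g](ω) = \sqrt{2} \sqrt{\pi} \left(1 - \left(\omega - 7\right)^{2}\right) e^{- \frac{\left(\omega - 7\right)^{2}}{2}}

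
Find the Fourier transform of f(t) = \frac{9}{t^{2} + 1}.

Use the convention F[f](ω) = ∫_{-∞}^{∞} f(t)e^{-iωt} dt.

F(ω) = 9 \pi e^{- \left|{\omega}\right|}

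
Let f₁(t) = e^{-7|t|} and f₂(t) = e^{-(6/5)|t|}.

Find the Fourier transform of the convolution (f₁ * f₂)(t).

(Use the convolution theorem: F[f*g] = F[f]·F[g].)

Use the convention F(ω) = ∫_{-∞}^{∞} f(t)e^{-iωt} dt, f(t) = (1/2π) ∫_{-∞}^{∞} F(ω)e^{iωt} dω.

F[f₁*f₂](ω) = \frac{840}{\left(\omega^{2} + 49\right) \left(25 \omega^{2} + 36\right)}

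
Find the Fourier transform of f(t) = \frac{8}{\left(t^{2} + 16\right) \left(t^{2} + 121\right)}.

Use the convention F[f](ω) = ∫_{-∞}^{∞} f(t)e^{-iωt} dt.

F(ω) = \frac{2 \pi \left(11 e^{7 \left|{\omega}\right|} - 4\right) e^{- 11 \left|{\omega}\right|}}{1155}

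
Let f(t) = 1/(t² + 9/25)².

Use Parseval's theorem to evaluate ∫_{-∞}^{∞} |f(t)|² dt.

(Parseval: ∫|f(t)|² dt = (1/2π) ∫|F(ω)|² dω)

∫|f(t)|² dt = \frac{390625 \pi}{34992}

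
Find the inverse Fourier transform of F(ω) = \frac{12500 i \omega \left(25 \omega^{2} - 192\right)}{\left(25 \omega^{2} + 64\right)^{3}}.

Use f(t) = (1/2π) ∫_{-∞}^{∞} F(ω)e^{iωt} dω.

f(t) = 5 t e^{- \frac{8 \left|{t}\right|}{5}} \left|{t}\right|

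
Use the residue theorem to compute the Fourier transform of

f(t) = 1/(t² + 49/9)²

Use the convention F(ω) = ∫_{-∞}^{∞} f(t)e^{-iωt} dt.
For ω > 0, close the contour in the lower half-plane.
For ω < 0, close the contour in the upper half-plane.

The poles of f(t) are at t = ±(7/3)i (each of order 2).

Let g(z) = f(z)e^{-iωz}; for large |z| the factor e^{-iωz} decays in the lower half-plane when ω > 0 and in the upper half-plane when ω < 0.

Case ω > 0 (lower half-plane, clockwise contour ⇒ F(ω) = -2πi·ΣRes):
  Res_{z = - \frac{7 i}{3}} g(z) = \frac{9 i \left(7 \omega + 3\right) e^{- \frac{7 \omega}{3}}}{1372} (pole of order 2)
  F(ω) = -2πi·ΣRes = \frac{9 \pi \left(7 \omega + 3\right) e^{- \frac{7 \omega}{3}}}{686}

Case ω < 0 (upper half-plane, counterclockwise contour ⇒ F(ω) = +2πi·ΣRes):
  Res_{z = \frac{7 i}{3}} g(z) = \frac{9 i \left(7 \omega - 3\right) e^{\frac{7 \omega}{3}}}{1372} (pole of order 2)
  F(ω) = 2πi·ΣRes = \frac{9 \pi \left(3 - 7 \omega\right) e^{\frac{7 \omega}{3}}}{686}

Both cases combine into a single formula in |ω|:

F(ω) = \frac{9 \pi \left(7 \left|{\omega}\right| + 3\right) e^{- \frac{7 \left|{\omega}\right|}{3}}}{686}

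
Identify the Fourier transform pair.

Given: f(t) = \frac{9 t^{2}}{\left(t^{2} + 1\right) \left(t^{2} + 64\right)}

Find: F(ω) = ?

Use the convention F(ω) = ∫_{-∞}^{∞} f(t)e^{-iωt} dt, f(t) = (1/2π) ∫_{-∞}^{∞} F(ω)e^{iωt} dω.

F(ω) = \frac{\pi \left(8 - e^{7 \left|{\omega}\right|}\right) e^{- 8 \left|{\omega}\right|}}{7}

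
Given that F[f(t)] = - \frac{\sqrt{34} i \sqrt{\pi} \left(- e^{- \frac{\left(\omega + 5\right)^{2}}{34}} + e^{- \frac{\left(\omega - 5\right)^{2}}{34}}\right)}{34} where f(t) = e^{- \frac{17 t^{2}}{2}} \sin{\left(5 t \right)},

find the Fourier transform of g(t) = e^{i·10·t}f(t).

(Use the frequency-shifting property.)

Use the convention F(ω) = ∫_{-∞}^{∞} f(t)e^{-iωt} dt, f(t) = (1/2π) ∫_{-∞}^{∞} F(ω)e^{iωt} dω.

F[g](ω) = \frac{\sqrt{34} i \sqrt{\pi} \left(- e^{\frac{10 \omega}{17}} + e^{\frac{100}{17}}\right) e^{- \frac{\omega^{2}}{34} + \frac{5 \omega}{17} - \frac{225}{34}}}{34}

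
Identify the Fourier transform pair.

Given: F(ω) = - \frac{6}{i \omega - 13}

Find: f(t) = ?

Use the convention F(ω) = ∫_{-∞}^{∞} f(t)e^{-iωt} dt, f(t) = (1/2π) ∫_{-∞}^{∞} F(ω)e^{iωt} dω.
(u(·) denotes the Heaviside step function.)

f(t) = 6 e^{13 t} u\left(- t\right)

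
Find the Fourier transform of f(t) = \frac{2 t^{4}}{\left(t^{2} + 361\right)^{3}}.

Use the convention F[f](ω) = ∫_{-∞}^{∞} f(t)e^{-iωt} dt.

F(ω) = \frac{\pi \left(361 \omega^{2} - 95 \left|{\omega}\right| + 3\right) e^{- 19 \left|{\omega}\right|}}{76}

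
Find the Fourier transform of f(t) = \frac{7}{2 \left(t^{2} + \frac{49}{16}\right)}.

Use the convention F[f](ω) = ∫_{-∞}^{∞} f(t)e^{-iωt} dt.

F(ω) = 2 \pi e^{- \frac{7 \left|{\omega}\right|}{4}}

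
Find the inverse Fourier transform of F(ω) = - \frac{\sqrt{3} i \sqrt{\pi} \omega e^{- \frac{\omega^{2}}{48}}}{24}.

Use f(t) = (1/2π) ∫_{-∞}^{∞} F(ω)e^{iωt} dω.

f(t) = 6 t e^{- 12 t^{2}}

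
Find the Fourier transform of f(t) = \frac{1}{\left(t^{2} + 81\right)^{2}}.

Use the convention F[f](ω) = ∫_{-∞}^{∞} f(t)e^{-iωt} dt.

F(ω) = \frac{\pi \left(9 \left|{\omega}\right| + 1\right) e^{- 9 \left|{\omega}\right|}}{1458}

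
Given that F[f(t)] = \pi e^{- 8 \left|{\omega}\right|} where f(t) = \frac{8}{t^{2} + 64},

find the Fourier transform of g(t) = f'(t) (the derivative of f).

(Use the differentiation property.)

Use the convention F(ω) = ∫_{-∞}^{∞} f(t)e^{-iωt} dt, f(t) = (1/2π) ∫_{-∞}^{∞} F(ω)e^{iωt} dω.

F[g](ω) = i \pi \omega e^{- 8 \left|{\omega}\right|}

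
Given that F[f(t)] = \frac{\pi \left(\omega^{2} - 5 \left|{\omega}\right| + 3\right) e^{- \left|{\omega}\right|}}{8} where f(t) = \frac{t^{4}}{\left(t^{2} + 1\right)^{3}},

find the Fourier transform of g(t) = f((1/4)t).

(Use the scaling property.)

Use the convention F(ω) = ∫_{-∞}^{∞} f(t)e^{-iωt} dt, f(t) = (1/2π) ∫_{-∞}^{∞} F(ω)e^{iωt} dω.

F[g](ω) = \frac{\pi \left(16 \omega^{2} - 20 \left|{\omega}\right| + 3\right) e^{- 4 \left|{\omega}\right|}}{2}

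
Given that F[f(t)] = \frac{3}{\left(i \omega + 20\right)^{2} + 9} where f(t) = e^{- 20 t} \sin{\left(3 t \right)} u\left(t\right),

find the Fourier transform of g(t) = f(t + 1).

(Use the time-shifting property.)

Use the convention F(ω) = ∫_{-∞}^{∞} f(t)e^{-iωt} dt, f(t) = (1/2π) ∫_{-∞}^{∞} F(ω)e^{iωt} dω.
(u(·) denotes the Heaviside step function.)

F[g](ω) = \frac{3 e^{i \omega}}{\left(i \omega + 20\right)^{2} + 9}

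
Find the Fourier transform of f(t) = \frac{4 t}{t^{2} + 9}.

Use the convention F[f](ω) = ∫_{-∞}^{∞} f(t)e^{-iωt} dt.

F(ω) = - 4 i \pi e^{- 3 \left|{\omega}\right|} \operatorname{sign}{\left(\omega \right)}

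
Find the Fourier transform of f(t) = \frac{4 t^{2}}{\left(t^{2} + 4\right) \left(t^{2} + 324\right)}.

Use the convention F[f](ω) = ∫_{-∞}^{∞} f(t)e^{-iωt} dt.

F(ω) = \frac{\pi \left(9 - e^{16 \left|{\omega}\right|}\right) e^{- 18 \left|{\omega}\right|}}{40}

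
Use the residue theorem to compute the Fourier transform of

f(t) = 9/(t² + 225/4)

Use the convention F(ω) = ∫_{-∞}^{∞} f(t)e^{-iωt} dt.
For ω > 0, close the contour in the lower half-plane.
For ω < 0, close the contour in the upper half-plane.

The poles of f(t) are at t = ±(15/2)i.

Let g(z) = f(z)e^{-iωz}; for large |z| the factor e^{-iωz} decays in the lower half-plane when ω > 0 and in the upper half-plane when ω < 0.

Case ω > 0 (lower half-plane, clockwise contour ⇒ F(ω) = -2πi·ΣRes):
  Res_{z = - \frac{15 i}{2}} g(z) = \frac{3 i e^{- \frac{15 \omega}{2}}}{5}
  F(ω) = -2πi·ΣRes = \frac{6 \pi e^{- \frac{15 \omega}{2}}}{5}

Case ω < 0 (upper half-plane, counterclockwise contour ⇒ F(ω) = +2πi·ΣRes):
  Res_{z = \frac{15 i}{2}} g(z) = - \frac{3 i e^{\frac{15 \omega}{2}}}{5}
  F(ω) = 2πi·ΣRes = \frac{6 \pi e^{\frac{15 \omega}{2}}}{5}

Both cases combine into a single formula in |ω|:

F(ω) = \frac{6 \pi e^{- \frac{15 \left|{\omega}\right|}{2}}}{5}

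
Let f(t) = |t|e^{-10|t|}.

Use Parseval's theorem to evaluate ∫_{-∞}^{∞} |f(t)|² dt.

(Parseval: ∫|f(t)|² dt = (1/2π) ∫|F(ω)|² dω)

∫|f(t)|² dt = \frac{1}{2000}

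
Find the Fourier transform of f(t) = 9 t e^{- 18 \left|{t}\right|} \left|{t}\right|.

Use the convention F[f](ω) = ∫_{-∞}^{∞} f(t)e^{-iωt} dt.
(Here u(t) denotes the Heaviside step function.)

F(ω) = \frac{36 i \omega \left(\omega^{2} - 972\right)}{\left(\omega^{2} + 324\right)^{3}}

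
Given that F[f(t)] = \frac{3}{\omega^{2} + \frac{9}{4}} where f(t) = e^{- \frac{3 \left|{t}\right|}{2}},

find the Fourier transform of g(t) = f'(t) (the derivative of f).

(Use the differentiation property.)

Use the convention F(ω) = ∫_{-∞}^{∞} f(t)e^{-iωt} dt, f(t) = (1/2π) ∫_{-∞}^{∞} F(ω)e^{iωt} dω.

F[g](ω) = \frac{12 i \omega}{4 \omega^{2} + 9}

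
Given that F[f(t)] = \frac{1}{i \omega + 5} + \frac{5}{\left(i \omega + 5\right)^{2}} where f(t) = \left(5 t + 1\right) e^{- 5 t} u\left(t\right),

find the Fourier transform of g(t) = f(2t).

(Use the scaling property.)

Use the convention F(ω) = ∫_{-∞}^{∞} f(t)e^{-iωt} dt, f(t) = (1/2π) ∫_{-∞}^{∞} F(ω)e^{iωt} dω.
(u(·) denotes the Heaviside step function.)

F[g](ω) = \frac{- i \omega - 20}{\omega^{2} - 20 i \omega - 100}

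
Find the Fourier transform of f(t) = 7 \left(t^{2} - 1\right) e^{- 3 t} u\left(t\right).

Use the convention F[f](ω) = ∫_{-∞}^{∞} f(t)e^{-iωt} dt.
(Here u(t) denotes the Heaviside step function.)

F(ω) = \frac{7 \left(2 i \omega - \left(i \omega + 3\right)^{3} + 6\right)}{\left(i \omega + 3\right)^{4}}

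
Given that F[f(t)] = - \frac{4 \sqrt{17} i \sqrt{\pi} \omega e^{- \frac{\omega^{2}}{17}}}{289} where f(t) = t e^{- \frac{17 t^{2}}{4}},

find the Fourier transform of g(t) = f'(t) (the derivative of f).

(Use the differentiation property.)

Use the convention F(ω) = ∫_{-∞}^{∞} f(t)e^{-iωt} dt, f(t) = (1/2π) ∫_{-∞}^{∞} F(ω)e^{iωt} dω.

F[g](ω) = \frac{4 \sqrt{17} \sqrt{\pi} \omega^{2} e^{- \frac{\omega^{2}}{17}}}{289}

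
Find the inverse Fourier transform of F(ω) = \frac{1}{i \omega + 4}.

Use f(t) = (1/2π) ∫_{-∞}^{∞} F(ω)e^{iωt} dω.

f(t) = e^{- 4 t} u\left(t\right)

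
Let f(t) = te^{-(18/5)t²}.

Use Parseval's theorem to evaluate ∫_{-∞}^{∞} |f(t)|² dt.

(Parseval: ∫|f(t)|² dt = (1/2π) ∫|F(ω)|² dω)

∫|f(t)|² dt = \frac{5 \sqrt{5} \sqrt{\pi}}{432}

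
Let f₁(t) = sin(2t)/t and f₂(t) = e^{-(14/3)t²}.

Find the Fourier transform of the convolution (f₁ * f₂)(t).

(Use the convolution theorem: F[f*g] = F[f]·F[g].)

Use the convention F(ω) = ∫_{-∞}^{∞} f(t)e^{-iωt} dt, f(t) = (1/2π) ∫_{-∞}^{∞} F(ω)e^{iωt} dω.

F[f₁*f₂](ω) = \begin{cases} \frac{\sqrt{42} \pi^{\frac{3}{2}} e^{- \frac{3 \omega^{2}}{56}}}{14} & \text{for}\: \omega > -2 \wedge \omega < 2 \\0 & \text{otherwise} \end{cases}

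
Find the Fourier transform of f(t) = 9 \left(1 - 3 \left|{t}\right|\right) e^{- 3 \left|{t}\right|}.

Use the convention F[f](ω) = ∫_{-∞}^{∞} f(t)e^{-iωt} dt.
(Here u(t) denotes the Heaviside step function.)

F(ω) = \frac{108 \omega^{2}}{\left(\omega^{2} + 9\right)^{2}}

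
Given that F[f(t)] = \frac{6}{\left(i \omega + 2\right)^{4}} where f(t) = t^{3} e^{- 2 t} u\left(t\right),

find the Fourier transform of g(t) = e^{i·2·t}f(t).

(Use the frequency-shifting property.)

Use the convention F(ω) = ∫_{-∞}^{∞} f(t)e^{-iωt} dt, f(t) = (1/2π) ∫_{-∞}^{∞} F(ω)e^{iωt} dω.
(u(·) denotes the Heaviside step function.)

F[g](ω) = \frac{6}{\left(i \left(\omega - 2\right) + 2\right)^{4}}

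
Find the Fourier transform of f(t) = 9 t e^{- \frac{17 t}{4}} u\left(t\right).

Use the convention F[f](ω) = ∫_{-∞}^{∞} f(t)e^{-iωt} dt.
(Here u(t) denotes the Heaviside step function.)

F(ω) = \frac{144}{\left(4 i \omega + 17\right)^{2}}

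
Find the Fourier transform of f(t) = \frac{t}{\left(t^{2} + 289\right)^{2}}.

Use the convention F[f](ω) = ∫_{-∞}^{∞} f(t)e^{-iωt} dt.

F(ω) = - \frac{i \pi \omega e^{- 17 \left|{\omega}\right|}}{34}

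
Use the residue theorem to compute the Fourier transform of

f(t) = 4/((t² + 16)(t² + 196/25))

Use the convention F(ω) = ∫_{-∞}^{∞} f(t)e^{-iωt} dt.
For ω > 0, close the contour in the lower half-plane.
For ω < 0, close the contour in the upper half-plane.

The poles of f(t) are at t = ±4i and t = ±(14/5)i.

Let g(z) = f(z)e^{-iωz}; for large |z| the factor e^{-iωz} decays in the lower half-plane when ω > 0 and in the upper half-plane when ω < 0.

Case ω > 0 (lower half-plane, clockwise contour ⇒ F(ω) = -2πi·ΣRes):
  Res_{z = - 4 i} g(z) = - \frac{25 i e^{- 4 \omega}}{408}
  Res_{z = - \frac{14 i}{5}} g(z) = \frac{125 i e^{- \frac{14 \omega}{5}}}{1428}
  F(ω) = -2πi·ΣRes = - \frac{25 \pi e^{- 4 \omega}}{204} + \frac{125 \pi e^{- \frac{14 \omega}{5}}}{714}

Case ω < 0 (upper half-plane, counterclockwise contour ⇒ F(ω) = +2πi·ΣRes):
  Res_{z = 4 i} g(z) = \frac{25 i e^{4 \omega}}{408}
  Res_{z = \frac{14 i}{5}} g(z) = - \frac{125 i e^{\frac{14 \omega}{5}}}{1428}
  F(ω) = 2πi·ΣRes = \frac{25 \pi \left(10 e^{\frac{14 \omega}{5}} - 7 e^{4 \omega}\right)}{1428}

Both cases combine into a single formula in |ω|:

F(ω) = - \frac{25 \pi e^{- 4 \left|{\omega}\right|}}{204} + \frac{125 \pi e^{- \frac{14 \left|{\omega}\right|}{5}}}{714}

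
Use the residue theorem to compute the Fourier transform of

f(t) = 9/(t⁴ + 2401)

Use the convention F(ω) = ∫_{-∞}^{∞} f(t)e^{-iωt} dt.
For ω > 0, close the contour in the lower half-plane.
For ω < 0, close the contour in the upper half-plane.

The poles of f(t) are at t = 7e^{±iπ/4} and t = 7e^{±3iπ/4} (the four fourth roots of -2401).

Let g(z) = f(z)e^{-iωz}; for large |z| the factor e^{-iωz} decays in the lower half-plane when ω > 0 and in the upper half-plane when ω < 0.

Case ω > 0 (lower half-plane, clockwise contour ⇒ F(ω) = -2πi·ΣRes):
  Res_{z = - \frac{7 \sqrt{2}}{2} - \frac{7 \sqrt{2} i}{2}} g(z) = \frac{9 \sqrt{2} i \left(1 - i\right) e^{\frac{7 \sqrt{2} \omega \left(-1 + i\right)}{2}}}{2744}
  Res_{z = \frac{7 \sqrt{2}}{2} - \frac{7 \sqrt{2} i}{2}} g(z) = \frac{9 \sqrt{2} i \left(1 + i\right) e^{- \frac{7 \sqrt{2} \omega \left(1 + i\right)}{2}}}{2744}
  F(ω) = -2πi·ΣRes = \frac{9 \sqrt{2} \pi \left(1 - i\right) \left(e^{7 \sqrt{2} i \omega} + i\right) e^{- \frac{7 \sqrt{2} \omega \left(1 + i\right)}{2}}}{1372} = \frac{9 \pi e^{- \frac{7 \sqrt{2} \omega}{2}} \sin{\left(\frac{7 \sqrt{2} \omega}{2} + \frac{\pi}{4} \right)}}{343}

Case ω < 0 (upper half-plane, counterclockwise contour ⇒ F(ω) = +2πi·ΣRes):
  Res_{z = \frac{7 \sqrt{2}}{2} + \frac{7 \sqrt{2} i}{2}} g(z) = \frac{9 \sqrt{2} i \left(-1 + i\right) e^{\frac{7 \sqrt{2} \omega \left(1 - i\right)}{2}}}{2744}
  Res_{z = - \frac{7 \sqrt{2}}{2} + \frac{7 \sqrt{2} i}{2}} g(z) = \frac{9 \sqrt{2} \left(1 - i\right) e^{\frac{7 \sqrt{2} \omega \left(1 + i\right)}{2}}}{2744}
  F(ω) = 2πi·ΣRes = - \frac{9 \sqrt{2} i \pi \left(i \left(1 - i\right) e^{\frac{7 \sqrt{2} \omega \left(1 - i\right)}{2}} - \left(1 - i\right) e^{\frac{7 \sqrt{2} \omega \left(1 + i\right)}{2}}\right)}{1372} = \frac{9 \pi e^{\frac{7 \sqrt{2} \omega}{2}} \cos{\left(\frac{7 \sqrt{2} \omega}{2} + \frac{\pi}{4} \right)}}{343}

Both cases combine into a single formula in |ω|:

F(ω) = \frac{9 \pi e^{- \frac{7 \sqrt{2} \left|{\omega}\right|}{2}} \sin{\left(\frac{7 \sqrt{2} \left|{\omega}\right|}{2} + \frac{\pi}{4} \right)}}{343}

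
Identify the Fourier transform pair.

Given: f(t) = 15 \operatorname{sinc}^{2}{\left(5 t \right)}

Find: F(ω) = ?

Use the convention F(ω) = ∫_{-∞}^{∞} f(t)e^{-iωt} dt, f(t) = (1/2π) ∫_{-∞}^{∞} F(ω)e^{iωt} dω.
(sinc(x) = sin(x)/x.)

F(ω) = \begin{cases} \frac{3 \pi \left(10 - \left|{\omega}\right|\right)}{10} & \text{for}\: \omega > -10 \wedge \omega < 10 \\0 & \text{otherwise} \end{cases}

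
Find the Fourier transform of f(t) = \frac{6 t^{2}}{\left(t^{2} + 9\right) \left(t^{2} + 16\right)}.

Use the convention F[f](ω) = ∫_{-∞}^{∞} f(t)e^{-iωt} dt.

F(ω) = \frac{6 \pi \left(4 - 3 e^{\left|{\omega}\right|}\right) e^{- 4 \left|{\omega}\right|}}{7}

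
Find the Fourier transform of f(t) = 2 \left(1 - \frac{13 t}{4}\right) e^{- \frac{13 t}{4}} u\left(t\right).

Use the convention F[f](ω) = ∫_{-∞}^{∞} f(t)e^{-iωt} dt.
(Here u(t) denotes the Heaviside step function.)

F(ω) = \frac{32 i \omega}{- 16 \omega^{2} + 104 i \omega + 169}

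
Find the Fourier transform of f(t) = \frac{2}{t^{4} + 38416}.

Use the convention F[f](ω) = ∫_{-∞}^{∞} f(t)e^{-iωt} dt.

F(ω) = \frac{\pi e^{- 7 \sqrt{2} \left|{\omega}\right|} \sin{\left(7 \sqrt{2} \left|{\omega}\right| + \frac{\pi}{4} \right)}}{1372}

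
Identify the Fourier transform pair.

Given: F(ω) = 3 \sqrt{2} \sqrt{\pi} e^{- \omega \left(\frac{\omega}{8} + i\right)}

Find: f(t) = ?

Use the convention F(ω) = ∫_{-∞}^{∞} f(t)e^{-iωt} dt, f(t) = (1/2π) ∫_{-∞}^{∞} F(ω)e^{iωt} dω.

f(t) = 6 e^{- 2 \left(t - 1\right)^{2}}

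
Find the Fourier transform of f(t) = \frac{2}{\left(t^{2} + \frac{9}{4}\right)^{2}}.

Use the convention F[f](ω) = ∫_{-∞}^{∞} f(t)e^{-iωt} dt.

F(ω) = \frac{4 \pi \left(3 \left|{\omega}\right| + 2\right) e^{- \frac{3 \left|{\omega}\right|}{2}}}{27}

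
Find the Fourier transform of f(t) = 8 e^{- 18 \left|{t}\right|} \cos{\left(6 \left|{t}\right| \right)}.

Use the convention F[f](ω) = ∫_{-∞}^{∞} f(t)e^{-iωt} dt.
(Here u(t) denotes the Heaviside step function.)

F(ω) = \frac{288 \left(\omega^{2} + 360\right)}{\omega^{4} + 576 \omega^{2} + 129600}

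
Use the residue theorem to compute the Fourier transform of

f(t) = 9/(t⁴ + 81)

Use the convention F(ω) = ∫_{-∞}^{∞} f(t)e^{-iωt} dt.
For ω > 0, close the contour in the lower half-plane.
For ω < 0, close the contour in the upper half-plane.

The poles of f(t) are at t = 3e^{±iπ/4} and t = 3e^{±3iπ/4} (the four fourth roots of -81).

Let g(z) = f(z)e^{-iωz}; for large |z| the factor e^{-iωz} decays in the lower half-plane when ω > 0 and in the upper half-plane when ω < 0.

Case ω > 0 (lower half-plane, clockwise contour ⇒ F(ω) = -2πi·ΣRes):
  Res_{z = - \frac{3 \sqrt{2}}{2} - \frac{3 \sqrt{2} i}{2}} g(z) = \frac{\sqrt{2} i \left(1 - i\right) e^{\frac{3 \sqrt{2} \omega \left(-1 + i\right)}{2}}}{24}
  Res_{z = \frac{3 \sqrt{2}}{2} - \frac{3 \sqrt{2} i}{2}} g(z) = \frac{\sqrt{2} i \left(1 + i\right) e^{- \frac{3 \sqrt{2} \omega \left(1 + i\right)}{2}}}{24}
  F(ω) = -2πi·ΣRes = \frac{\sqrt{2} \pi \left(1 - i\right) \left(e^{3 \sqrt{2} i \omega} + i\right) e^{- \frac{3 \sqrt{2} \omega \left(1 + i\right)}{2}}}{12} = \frac{\pi e^{- \frac{3 \sqrt{2} \omega}{2}} \sin{\left(\frac{3 \sqrt{2} \omega}{2} + \frac{\pi}{4} \right)}}{3}

Case ω < 0 (upper half-plane, counterclockwise contour ⇒ F(ω) = +2πi·ΣRes):
  Res_{z = \frac{3 \sqrt{2}}{2} + \frac{3 \sqrt{2} i}{2}} g(z) = \frac{\sqrt{2} i \left(-1 + i\right) e^{\frac{3 \sqrt{2} \omega \left(1 - i\right)}{2}}}{24}
  Res_{z = - \frac{3 \sqrt{2}}{2} + \frac{3 \sqrt{2} i}{2}} g(z) = \frac{\sqrt{2} \left(1 - i\right) e^{\frac{3 \sqrt{2} \omega \left(1 + i\right)}{2}}}{24}
  F(ω) = 2πi·ΣRes = - \frac{\sqrt{2} i \pi \left(i \left(1 - i\right) e^{\frac{3 \sqrt{2} \omega \left(1 - i\right)}{2}} - \left(1 - i\right) e^{\frac{3 \sqrt{2} \omega \left(1 + i\right)}{2}}\right)}{12} = \frac{\pi e^{\frac{3 \sqrt{2} \omega}{2}} \cos{\left(\frac{3 \sqrt{2} \omega}{2} + \frac{\pi}{4} \right)}}{3}

Both cases combine into a single formula in |ω|:

F(ω) = \frac{\pi e^{- \frac{3 \sqrt{2} \left|{\omega}\right|}{2}} \sin{\left(\frac{3 \sqrt{2} \left|{\omega}\right|}{2} + \frac{\pi}{4} \right)}}{3}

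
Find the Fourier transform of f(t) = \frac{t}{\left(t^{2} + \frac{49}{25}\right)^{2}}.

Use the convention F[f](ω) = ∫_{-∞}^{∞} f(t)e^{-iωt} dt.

F(ω) = - \frac{5 i \pi \omega e^{- \frac{7 \left|{\omega}\right|}{5}}}{14}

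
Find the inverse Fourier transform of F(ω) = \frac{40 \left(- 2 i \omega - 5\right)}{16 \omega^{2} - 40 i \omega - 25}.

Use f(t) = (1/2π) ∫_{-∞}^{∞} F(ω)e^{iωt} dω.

f(t) = 5 \left(\frac{5 t}{4} + 1\right) e^{- \frac{5 t}{4}} u\left(t\right)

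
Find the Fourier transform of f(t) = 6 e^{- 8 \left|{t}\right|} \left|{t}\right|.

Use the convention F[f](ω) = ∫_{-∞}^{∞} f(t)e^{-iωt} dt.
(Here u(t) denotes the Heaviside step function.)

F(ω) = \frac{12 \left(64 - \omega^{2}\right)}{\left(\omega^{2} + 64\right)^{2}}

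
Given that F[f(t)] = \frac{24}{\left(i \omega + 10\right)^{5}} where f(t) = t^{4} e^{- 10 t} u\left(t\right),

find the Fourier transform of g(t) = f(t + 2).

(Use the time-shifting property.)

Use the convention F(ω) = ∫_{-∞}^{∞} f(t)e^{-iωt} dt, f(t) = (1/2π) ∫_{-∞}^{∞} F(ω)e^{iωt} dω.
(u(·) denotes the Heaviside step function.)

F[g](ω) = \frac{24 e^{2 i \omega}}{\left(i \omega + 10\right)^{5}}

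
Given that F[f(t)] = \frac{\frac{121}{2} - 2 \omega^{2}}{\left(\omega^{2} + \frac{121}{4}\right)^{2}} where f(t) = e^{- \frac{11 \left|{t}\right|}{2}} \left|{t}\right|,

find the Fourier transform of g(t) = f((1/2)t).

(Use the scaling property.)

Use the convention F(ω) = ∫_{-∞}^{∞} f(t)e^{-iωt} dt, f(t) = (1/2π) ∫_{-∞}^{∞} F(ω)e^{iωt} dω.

F[g](ω) = \frac{16 \left(121 - 16 \omega^{2}\right)}{\left(16 \omega^{2} + 121\right)^{2}}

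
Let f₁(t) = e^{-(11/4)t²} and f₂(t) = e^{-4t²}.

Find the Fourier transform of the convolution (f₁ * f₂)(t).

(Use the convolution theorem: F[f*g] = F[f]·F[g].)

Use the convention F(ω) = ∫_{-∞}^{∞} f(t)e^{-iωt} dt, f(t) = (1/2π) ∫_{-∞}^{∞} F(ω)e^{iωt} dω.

F[f₁*f₂](ω) = \frac{\sqrt{11} \pi e^{- \frac{27 \omega^{2}}{176}}}{11}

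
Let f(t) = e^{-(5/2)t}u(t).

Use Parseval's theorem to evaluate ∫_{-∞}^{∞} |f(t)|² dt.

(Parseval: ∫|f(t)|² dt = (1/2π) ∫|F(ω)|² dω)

∫|f(t)|² dt = \frac{1}{5}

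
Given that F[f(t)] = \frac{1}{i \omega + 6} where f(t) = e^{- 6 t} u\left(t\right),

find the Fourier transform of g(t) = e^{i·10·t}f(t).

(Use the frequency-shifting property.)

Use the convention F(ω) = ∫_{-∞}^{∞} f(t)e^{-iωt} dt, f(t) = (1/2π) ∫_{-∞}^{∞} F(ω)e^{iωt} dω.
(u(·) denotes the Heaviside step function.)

F[g](ω) = \frac{1}{i \left(\omega - 10\right) + 6}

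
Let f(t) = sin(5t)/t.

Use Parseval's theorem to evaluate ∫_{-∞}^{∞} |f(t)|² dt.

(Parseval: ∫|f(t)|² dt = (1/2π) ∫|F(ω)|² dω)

∫|f(t)|² dt = 5 \pi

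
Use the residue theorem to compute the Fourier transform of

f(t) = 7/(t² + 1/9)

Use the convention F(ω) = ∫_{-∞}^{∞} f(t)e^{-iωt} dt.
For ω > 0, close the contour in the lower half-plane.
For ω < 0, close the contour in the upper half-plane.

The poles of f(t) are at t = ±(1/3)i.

Let g(z) = f(z)e^{-iωz}; for large |z| the factor e^{-iωz} decays in the lower half-plane when ω > 0 and in the upper half-plane when ω < 0.

Case ω > 0 (lower half-plane, clockwise contour ⇒ F(ω) = -2πi·ΣRes):
  Res_{z = - \frac{i}{3}} g(z) = \frac{21 i e^{- \frac{\omega}{3}}}{2}
  F(ω) = -2πi·ΣRes = 21 \pi e^{- \frac{\omega}{3}}

Case ω < 0 (upper half-plane, counterclockwise contour ⇒ F(ω) = +2πi·ΣRes):
  Res_{z = \frac{i}{3}} g(z) = - \frac{21 i e^{\frac{\omega}{3}}}{2}
  F(ω) = 2πi·ΣRes = 21 \pi e^{\frac{\omega}{3}}

Both cases combine into a single formula in |ω|:

F(ω) = 21 \pi e^{- \frac{\left|{\omega}\right|}{3}}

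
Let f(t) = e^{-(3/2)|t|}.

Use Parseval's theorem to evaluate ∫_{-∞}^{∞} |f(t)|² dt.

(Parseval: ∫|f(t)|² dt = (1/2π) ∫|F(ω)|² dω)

∫|f(t)|² dt = \frac{2}{3}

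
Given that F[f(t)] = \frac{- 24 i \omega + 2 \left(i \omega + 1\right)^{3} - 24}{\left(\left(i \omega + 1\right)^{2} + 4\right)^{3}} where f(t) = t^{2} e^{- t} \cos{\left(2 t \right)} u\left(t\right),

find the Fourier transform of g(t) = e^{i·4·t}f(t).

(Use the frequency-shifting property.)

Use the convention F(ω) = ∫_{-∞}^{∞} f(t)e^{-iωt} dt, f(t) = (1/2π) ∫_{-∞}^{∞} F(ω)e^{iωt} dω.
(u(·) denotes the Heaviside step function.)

F[g](ω) = \frac{2 \left(12 i \left(4 - \omega\right) + \left(i \left(\omega - 4\right) + 1\right)^{3} - 12\right)}{\left(\left(i \left(\omega - 4\right) + 1\right)^{2} + 4\right)^{3}}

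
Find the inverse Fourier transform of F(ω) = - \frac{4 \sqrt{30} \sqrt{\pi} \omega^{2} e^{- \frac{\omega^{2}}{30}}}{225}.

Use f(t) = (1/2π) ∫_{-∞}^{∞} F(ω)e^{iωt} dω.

f(t) = 2 \left(30 t^{2} - 2\right) e^{- \frac{15 t^{2}}{2}}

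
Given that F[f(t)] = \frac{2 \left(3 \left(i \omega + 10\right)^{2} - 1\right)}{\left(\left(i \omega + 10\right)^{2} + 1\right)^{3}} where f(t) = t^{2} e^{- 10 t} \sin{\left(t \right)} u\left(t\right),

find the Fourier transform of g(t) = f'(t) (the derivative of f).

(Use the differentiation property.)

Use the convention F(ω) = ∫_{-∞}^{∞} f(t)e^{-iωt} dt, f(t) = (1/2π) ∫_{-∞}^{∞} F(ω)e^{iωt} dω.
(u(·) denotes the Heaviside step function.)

F[g](ω) = \frac{2 i \omega \left(3 \left(i \omega + 10\right)^{2} - 1\right)}{\left(\left(i \omega + 10\right)^{2} + 1\right)^{3}}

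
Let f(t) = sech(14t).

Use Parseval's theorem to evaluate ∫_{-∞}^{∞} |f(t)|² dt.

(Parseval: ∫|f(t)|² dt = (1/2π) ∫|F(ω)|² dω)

∫|f(t)|² dt = \frac{1}{7}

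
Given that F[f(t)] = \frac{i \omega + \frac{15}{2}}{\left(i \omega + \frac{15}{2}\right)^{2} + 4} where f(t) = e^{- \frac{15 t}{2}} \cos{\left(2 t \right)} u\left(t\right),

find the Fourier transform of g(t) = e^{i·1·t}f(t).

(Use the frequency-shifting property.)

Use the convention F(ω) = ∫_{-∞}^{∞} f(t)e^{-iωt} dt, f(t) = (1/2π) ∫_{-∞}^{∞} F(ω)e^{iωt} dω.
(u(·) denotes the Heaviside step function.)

F[g](ω) = \frac{2 \left(2 i \left(\omega - 1\right) + 15\right)}{\left(2 i \left(\omega - 1\right) + 15\right)^{2} + 16}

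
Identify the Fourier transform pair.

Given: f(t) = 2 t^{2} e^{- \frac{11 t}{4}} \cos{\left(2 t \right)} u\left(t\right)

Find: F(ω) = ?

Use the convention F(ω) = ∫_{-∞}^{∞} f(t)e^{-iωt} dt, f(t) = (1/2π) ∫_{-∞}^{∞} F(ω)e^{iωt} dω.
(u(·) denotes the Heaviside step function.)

F(ω) = \frac{256 \left(- 768 i \omega + \left(4 i \omega + 11\right)^{3} - 2112\right)}{\left(\left(4 i \omega + 11\right)^{2} + 64\right)^{3}}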